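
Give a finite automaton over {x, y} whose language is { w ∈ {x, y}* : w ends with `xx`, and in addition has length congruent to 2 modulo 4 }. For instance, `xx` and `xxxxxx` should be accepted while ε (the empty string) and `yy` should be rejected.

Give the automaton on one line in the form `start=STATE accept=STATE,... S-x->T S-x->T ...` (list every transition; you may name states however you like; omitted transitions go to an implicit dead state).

start=s0 accept=s3 s0-x->s1 s0-y->s2 s1-x->s3 s1-y->s4 s2-x->s4 s2-y->s4 s3-x->s5 s3-y->s5 s4-x->s5 s4-y->s5 s5-x->s0 s5-y->s0

Run two small machines in parallel and take their product. The first has 3 states tracking how much of the suffix `xx` has currently been matched; the second has 4 states tracking the input length modulo 4. A product state is a pair (one from each), accepting exactly when both do. Equivalent product states are then merged.
A 6-state machine:
        x   y  
>  s0   s1  s2 
   s1   s3  s4 
   s2   s4  s4 
 * s3   s5  s5 
   s4   s5  s5 
   s5   s0  s0 
(> = start, * = accepting)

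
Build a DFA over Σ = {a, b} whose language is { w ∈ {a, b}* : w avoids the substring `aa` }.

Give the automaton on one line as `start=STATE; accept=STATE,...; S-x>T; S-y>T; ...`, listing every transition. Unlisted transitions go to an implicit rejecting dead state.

start=q0; accept=q0,q1; q0-a>q1; q0-b>q0; q1-a>q2; q1-b>q0; q2-a>q2; q2-b>q2

Track partial matches of the forbidden pattern `aa`. State q2 is a dead state reached once `aa` has occurred; every other state accepts. q0 means no part of `aa` is currently matched.
3 states suffice.
        a   b  
>* q0   q1  q0 
 * q1   q2  q0 
   q2   q2  q2 
(> = start, * = accepting)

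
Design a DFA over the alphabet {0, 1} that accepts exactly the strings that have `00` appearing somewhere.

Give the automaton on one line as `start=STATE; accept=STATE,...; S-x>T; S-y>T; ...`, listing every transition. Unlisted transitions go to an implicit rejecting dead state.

States S0..S1 record the length of the longest prefix of `00` that matches the current input suffix. Reaching S2 means `00` has been seen, and we stay there forever. Accept from S2.
A 3-state machine:
        0   1  
>  S0   S1  S0 
   S1   S2  S0 
 * S2   S2  S2 
(> = start, * = accepting)

start=S0; accept=S2; S0-0>S1; S0-1>S0; S1-0>S2; S1-1>S0; S2-0>S2; S2-1>S2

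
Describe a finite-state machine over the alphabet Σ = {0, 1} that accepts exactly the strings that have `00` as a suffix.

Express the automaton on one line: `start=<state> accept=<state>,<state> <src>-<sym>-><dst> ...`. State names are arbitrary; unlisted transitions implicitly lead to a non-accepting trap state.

Let each state record the length of the longest suffix of the input read so far that is also a prefix of `00`. q1 means the last symbol is `0`; q2 means the last 2 symbols are `00`. Accept only at q2, where the string currently ends in `00`.
3 states suffice.
        0   1  
>  q0   q1  q0 
   q1   q2  q0 
 * q2   q2  q0 
(> = start, * = accepting)

start=q0 accept=q2 q0-0->q1 q0-1->q0 q1-0->q2 q1-1->q0 q2-0->q2 q2-1->q0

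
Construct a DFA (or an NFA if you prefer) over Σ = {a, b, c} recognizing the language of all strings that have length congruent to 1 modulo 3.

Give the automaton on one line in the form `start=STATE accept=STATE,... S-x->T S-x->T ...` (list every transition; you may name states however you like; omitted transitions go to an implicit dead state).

Only the length mod 3 matters, so use a 3-cycle: from any state, every input symbol moves to the next state, wrapping q2 back to q0. Mark q1 accepting.
        a   b   c  
>  q0   q1  q1  q1 
 * q1   q2  q2  q2 
   q2   q0  q0  q0 
(> = start, * = accepting)

start=q0 accept=q1 q0-a->q1 q0-b->q1 q0-c->q1 q1-a->q2 q1-b->q2 q1-c->q2 q2-a->q0 q2-b->q0 q2-c->q0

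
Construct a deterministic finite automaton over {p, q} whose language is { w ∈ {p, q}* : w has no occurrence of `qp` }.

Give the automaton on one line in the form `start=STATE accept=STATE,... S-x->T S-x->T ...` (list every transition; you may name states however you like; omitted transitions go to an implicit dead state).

start=S0 accept=S0,S1 S0-p->S0 S0-q->S1 S1-p->S2 S1-q->S1 S2-p->S2 S2-q->S2

This is the complement of 'contains `qp`'. Use the same substring-matching states — S0 through S2 holding how much of `qp` has just been matched — but flip the accepting set: everything except the trap S2 accepts.
3 states suffice.
        p   q  
>* S0   S0  S1 
 * S1   S2  S1 
   S2   S2  S2 
(> = start, * = accepting)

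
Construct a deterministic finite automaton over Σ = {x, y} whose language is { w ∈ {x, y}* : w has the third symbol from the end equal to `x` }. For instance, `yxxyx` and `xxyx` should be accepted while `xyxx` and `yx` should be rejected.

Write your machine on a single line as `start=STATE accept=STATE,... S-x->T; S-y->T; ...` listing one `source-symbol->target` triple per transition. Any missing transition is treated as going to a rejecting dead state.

A DFA must remember the last 3 symbols (since which symbol is third-to-last isn't known until the input ends). Use one state per possible window of the last ≤3 symbols; accept from those whose window starts with `x`.
With 15 states:
          x    y  
>  s0     s1   s2 
   s1     s3   s4 
   s2     s5   s6 
   s3     s7   s8 
   s4     s9  s10 
   s5    s11  s12 
   s6    s13  s14 
 * s7     s7   s8 
 * s8     s9  s10 
 * s9    s11  s12 
 * s10   s13  s14 
   s11    s7   s8 
   s12    s9  s10 
   s13   s11  s12 
   s14   s13  s14 
(> = start, * = accepting)

start=s0; accept=s7,s8,s9,s10; s0-x->s1; s0-y->s2; s1-x->s3; s1-y->s4; s2-x->s5; s2-y->s6; s3-x->s7; s3-y->s8; s4-x->s9; s4-y->s10; s5-x->s11; s5-y->s12; s6-x->s13; s6-y->s14; s7-x->s7; s7-y->s8; s8-x->s9; s8-y->s10; s9-x->s11; s9-y->s12; s10-x->s13; s10-y->s14; s11-x->s7; s11-y->s8; s12-x->s9; s12-y->s10; s13-x->s11; s13-y->s12; s14-x->s13; s14-y->s14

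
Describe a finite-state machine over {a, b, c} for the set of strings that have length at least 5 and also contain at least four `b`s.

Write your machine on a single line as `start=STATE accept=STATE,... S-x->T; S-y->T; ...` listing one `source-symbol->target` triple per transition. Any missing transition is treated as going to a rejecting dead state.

start=q0; accept=q9; q0-a->q1; q0-b->q2; q0-c->q1; q1-a->q1; q1-b->q3; q1-c->q1; q2-a->q3; q2-b->q4; q2-c->q3; q3-a->q3; q3-b->q5; q3-c->q3; q4-a->q5; q4-b->q6; q4-c->q5; q5-a->q5; q5-b->q7; q5-c->q5; q6-a->q7; q6-b->q8; q6-c->q7; q7-a->q7; q7-b->q9; q7-c->q7; q8-a->q9; q8-b->q9; q8-c->q9; q9-a->q9; q9-b->q9; q9-c->q9

Run two small machines in parallel and take their product. The first has 7 states tracking the input length, saturating at 6; the second has 6 states tracking the count of `b`s, saturating at 5. A product state is a pair (one from each), accepting exactly when both do. Equivalent product states are then merged.
        a   b   c  
>  q0   q1  q2  q1 
   q1   q1  q3  q1 
   q2   q3  q4  q3 
   q3   q3  q5  q3 
   q4   q5  q6  q5 
   q5   q5  q7  q5 
   q6   q7  q8  q7 
   q7   q7  q9  q7 
   q8   q9  q9  q9 
 * q9   q9  q9  q9 
(> = start, * = accepting)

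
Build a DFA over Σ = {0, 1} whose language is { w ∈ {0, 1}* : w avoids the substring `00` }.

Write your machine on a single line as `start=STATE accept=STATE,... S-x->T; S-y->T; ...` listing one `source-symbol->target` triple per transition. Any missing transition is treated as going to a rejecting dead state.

start=q0; accept=q0,q1; q0-0->q1; q0-1->q0; q1-0->q2; q1-1->q0; q2-0->q2; q2-1->q2

Track partial matches of the forbidden pattern `00`. State q2 is a dead state reached once `00` has occurred; every other state accepts. q0 means no part of `00` is currently matched.
A 3-state machine:
        0   1  
>* q0   q1  q0 
 * q1   q2  q0 
   q2   q2  q2 
(> = start, * = accepting)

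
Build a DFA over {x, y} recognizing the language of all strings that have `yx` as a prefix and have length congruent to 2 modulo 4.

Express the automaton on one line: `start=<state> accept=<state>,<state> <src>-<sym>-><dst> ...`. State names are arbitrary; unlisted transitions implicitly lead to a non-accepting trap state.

Run two small machines in parallel and take their product. One (4 states) tracks whether the input so far still matches the prefix `yx`; the other (4 states) tracks the input length modulo 4. Each combined state is a pair, one component from each; accept when both components accept. Equivalent product states are then merged.
With 7 states:
        x   y  
>  q0   q1  q2 
   q1   q1  q1 
   q2   q3  q1 
 * q3   q4  q4 
   q4   q5  q5 
   q5   q6  q6 
   q6   q3  q3 
(> = start, * = accepting)

start=q0 accept=q3 q0-x->q1 q0-y->q2 q1-x->q1 q1-y->q1 q2-x->q3 q2-y->q1 q3-x->q4 q3-y->q4 q4-x->q5 q4-y->q5 q5-x->q6 q5-y->q6 q6-x->q3 q6-y->q3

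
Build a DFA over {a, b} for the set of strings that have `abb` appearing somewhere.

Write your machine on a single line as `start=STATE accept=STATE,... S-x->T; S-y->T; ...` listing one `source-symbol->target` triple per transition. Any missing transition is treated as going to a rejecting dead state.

start=s0; accept=s3; s0-a->s1; s0-b->s0; s1-a->s1; s1-b->s2; s2-a->s1; s2-b->s3; s3-a->s3; s3-b->s3

States s0..s2 record the length of the longest prefix of `abb` that matches the current input suffix. Reaching s3 means `abb` has been seen, and we stay there forever. Accept from s3.
With 4 states:
        a   b  
>  s0   s1  s0 
   s1   s1  s2 
   s2   s1  s3 
 * s3   s3  s3 
(> = start, * = accepting)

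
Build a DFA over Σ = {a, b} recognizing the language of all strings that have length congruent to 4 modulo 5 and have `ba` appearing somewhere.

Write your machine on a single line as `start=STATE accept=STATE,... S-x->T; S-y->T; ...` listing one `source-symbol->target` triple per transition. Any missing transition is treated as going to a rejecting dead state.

start=s0; accept=s11; s0-a->s1; s0-b->s2; s1-a->s3; s1-b->s4; s2-a->s5; s2-b->s4; s3-a->s6; s3-b->s7; s4-a->s8; s4-b->s7; s5-a->s8; s5-b->s8; s6-a->s9; s6-b->s10; s7-a->s11; s7-b->s10; s8-a->s11; s8-b->s11; s9-a->s0; s9-b->s12; s10-a->s13; s10-b->s12; s11-a->s13; s11-b->s13; s12-a->s14; s12-b->s2; s13-a->s14; s13-b->s14; s14-a->s5; s14-b->s5

Handle the two conditions separately and then intersect. One (5 states) tracks the input length modulo 5; the other (3 states) tracks whether and how much of `ba` has been seen. Each combined state is a pair, one component from each; accept when both components accept.
With 15 states:
          a    b  
>  s0     s1   s2 
   s1     s3   s4 
   s2     s5   s4 
   s3     s6   s7 
   s4     s8   s7 
   s5     s8   s8 
   s6     s9  s10 
   s7    s11  s10 
   s8    s11  s11 
   s9     s0  s12 
   s10   s13  s12 
 * s11   s13  s13 
   s12   s14   s2 
   s13   s14  s14 
   s14    s5   s5 
(> = start, * = accepting)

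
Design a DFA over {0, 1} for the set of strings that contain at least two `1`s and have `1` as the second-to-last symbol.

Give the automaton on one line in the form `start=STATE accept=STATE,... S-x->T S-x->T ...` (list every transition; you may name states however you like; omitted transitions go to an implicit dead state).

Handle the two conditions separately and then intersect. One (4 states) tracks the count of `1`s, saturating at 3; the other (7 states) tracks the last 2 symbols read. Each combined state is a pair, one component from each; accept when both components accept. Equivalent product states are then merged.
A 6-state machine:
        0   1  
>  S0   S0  S1 
   S1   S2  S3 
   S2   S2  S4 
 * S3   S5  S3 
   S4   S5  S3 
 * S5   S2  S4 
(> = start, * = accepting)

start=S0 accept=S3,S5 S0-0->S0 S0-1->S1 S1-0->S2 S1-1->S3 S2-0->S2 S2-1->S4 S3-0->S5 S3-1->S3 S4-0->S5 S4-1->S3 S5-0->S2 S5-1->S4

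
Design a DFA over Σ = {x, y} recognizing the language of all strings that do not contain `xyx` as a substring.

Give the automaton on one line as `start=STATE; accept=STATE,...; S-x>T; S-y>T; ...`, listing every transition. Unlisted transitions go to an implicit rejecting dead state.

This is the complement of 'contains `xyx`'. Use the same substring-matching states — q0 through q3 holding how much of `xyx` has just been matched — but flip the accepting set: everything except the trap q3 accepts.
With 4 states:
        x   y  
>* q0   q1  q0 
 * q1   q1  q2 
 * q2   q3  q0 
   q3   q3  q3 
(> = start, * = accepting)

start=q0; accept=q0,q1,q2; q0-x>q1; q0-y>q0; q1-x>q1; q1-y>q2; q2-x>q3; q2-y>q0; q3-x>q3; q3-y>q3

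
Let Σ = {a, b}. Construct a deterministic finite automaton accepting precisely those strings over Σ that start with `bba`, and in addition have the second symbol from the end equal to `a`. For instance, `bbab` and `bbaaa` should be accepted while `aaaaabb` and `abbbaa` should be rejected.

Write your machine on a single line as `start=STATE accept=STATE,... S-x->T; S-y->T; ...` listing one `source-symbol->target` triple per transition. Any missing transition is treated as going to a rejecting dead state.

Run two small machines in parallel and take their product. The first has 5 states tracking whether the input so far still matches the prefix `bba`; the second has 7 states tracking the last 2 symbols read. A product state is a pair (one from each), accepting exactly when both do. After merging equivalent states the machine shrinks.
An 8-state machine:
        a   b  
>  s0   s1  s2 
   s1   s1  s1 
   s2   s1  s3 
   s3   s4  s1 
   s4   s5  s6 
 * s5   s5  s6 
 * s6   s4  s7 
   s7   s4  s7 
(> = start, * = accepting)

start=s0; accept=s5,s6; s0-a->s1; s0-b->s2; s1-a->s1; s1-b->s1; s2-a->s1; s2-b->s3; s3-a->s4; s3-b->s1; s4-a->s5; s4-b->s6; s5-a->s5; s5-b->s6; s6-a->s4; s6-b->s7; s7-a->s4; s7-b->s7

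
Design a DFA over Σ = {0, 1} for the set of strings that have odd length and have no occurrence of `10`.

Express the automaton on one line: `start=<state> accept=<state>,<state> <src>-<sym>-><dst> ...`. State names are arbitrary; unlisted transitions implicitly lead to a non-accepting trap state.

start=s0 accept=s1,s2 s0-0->s1 s0-1->s2 s1-0->s0 s1-1->s3 s2-0->s4 s2-1->s3 s3-0->s5 s3-1->s2 s4-0->s5 s4-1->s5 s5-0->s4 s5-1->s4

Run two small machines in parallel and take their product. The first has 2 states tracking the input length modulo 2; the second has 3 states tracking partial matches of the forbidden pattern `10`. A product state is a pair (one from each), accepting exactly when both do.
A 6-state machine:
        0   1  
>  s0   s1  s2 
 * s1   s0  s3 
 * s2   s4  s3 
   s3   s5  s2 
   s4   s5  s5 
   s5   s4  s4 
(> = start, * = accepting)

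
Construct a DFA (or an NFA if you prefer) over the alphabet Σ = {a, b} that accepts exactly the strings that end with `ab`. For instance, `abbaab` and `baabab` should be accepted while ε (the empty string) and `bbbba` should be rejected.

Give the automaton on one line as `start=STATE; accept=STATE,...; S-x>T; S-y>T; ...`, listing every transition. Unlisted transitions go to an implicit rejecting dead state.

Let each state record the length of the longest suffix of the input read so far that is also a prefix of `ab`. q1 means the last symbol is `a`; q2 means the last 2 symbols are `ab`. Accept only at q2, where the string currently ends in `ab`.
A 3-state machine:
        a   b  
>  q0   q1  q0 
   q1   q1  q2 
 * q2   q1  q0 
(> = start, * = accepting)

start=q0; accept=q2; q0-a>q1; q0-b>q0; q1-a>q1; q1-b>q2; q2-a>q1; q2-b>q0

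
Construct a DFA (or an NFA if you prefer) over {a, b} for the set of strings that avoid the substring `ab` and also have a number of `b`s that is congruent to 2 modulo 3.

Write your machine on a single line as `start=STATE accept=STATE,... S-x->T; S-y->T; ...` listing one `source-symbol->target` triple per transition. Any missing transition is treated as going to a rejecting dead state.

start=s0; accept=s3,s4; s0-a->s1; s0-b->s2; s1-a->s1; s1-b->s1; s2-a->s1; s2-b->s3; s3-a->s4; s3-b->s0; s4-a->s4; s4-b->s1

Handle the two conditions separately and then intersect. One (3 states) tracks partial matches of the forbidden pattern `ab`; the other (3 states) tracks the count of `b`s modulo 3. Each combined state is a pair, one component from each; accept when both components accept. After merging equivalent states the machine shrinks.
With 5 states:
        a   b  
>  s0   s1  s2 
   s1   s1  s1 
   s2   s1  s3 
 * s3   s4  s0 
 * s4   s4  s1 
(> = start, * = accepting)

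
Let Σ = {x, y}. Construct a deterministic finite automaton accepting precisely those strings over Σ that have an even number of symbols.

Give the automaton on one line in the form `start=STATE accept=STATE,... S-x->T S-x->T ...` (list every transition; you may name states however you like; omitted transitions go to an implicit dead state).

start=s0 accept=s0 s0-x->s1 s0-y->s1 s1-x->s0 s1-y->s0

Count input length modulo 2: every symbol advances one step around the cycle s0 → s1 → s0. Accept at s0.
With 2 states:
        x   y  
>* s0   s1  s1 
   s1   s0  s0 
(> = start, * = accepting)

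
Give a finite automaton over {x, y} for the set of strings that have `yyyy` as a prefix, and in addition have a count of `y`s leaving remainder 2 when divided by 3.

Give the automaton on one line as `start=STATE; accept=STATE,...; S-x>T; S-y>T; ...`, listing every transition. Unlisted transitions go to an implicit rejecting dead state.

start=A; accept=I; A-x>B; A-y>C; B-x>B; B-y>D; C-x>D; C-y>E; D-x>D; D-y>F; E-x>F; E-y>G; F-x>F; F-y>B; G-x>B; G-y>H; H-x>H; H-y>I; I-x>I; I-y>J; J-x>J; J-y>H

Run two small machines in parallel and take their product. One (6 states) tracks whether the input so far still matches the prefix `yyyy`; the other (3 states) tracks the count of `y`s modulo 3. Each combined state is a pair, one component from each; accept when both components accept.
10 states suffice.
       x  y 
>  A   B  C 
   B   B  D 
   C   D  E 
   D   D  F 
   E   F  G 
   F   F  B 
   G   B  H 
   H   H  I 
 * I   I  J 
   J   J  H 
(> = start, * = accepting)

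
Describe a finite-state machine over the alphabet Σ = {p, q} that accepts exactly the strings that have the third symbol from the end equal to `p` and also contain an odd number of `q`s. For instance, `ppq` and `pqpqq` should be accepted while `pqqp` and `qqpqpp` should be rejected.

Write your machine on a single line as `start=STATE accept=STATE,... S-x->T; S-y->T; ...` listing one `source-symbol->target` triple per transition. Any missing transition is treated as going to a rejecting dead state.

Build one automaton per condition and run them in lockstep. One (15 states) tracks the last 3 symbols read; the other (2 states) tracks the count of `q`s modulo 2. Each combined state is a pair, one component from each; accept when both components accept.
With 23 states:
       p  q 
>  A   B  C 
   B   D  E 
   C   F  G 
   D   H  I 
   E   J  K 
   F   L  M 
   G   N  O 
   H   H  I 
 * I   J  K 
 * J   L  M 
   K   N  O 
   L   P  Q 
   M   R  S 
   N   T  U 
   O   V  W 
 * P   P  Q 
   Q   R  S 
   R   T  U 
 * S   V  W 
   T   H  I 
   U   J  K 
   V   L  M 
   W   N  O 
(> = start, * = accepting)

start=A; accept=I,J,P,S; A-p->B; A-q->C; B-p->D; B-q->E; C-p->F; C-q->G; D-p->H; D-q->I; E-p->J; E-q->K; F-p->L; F-q->M; G-p->N; G-q->O; H-p->H; H-q->I; I-p->J; I-q->K; J-p->L; J-q->M; K-p->N; K-q->O; L-p->P; L-q->Q; M-p->R; M-q->S; N-p->T; N-q->U; O-p->V; O-q->W; P-p->P; P-q->Q; Q-p->R; Q-q->S; R-p->T; R-q->U; S-p->V; S-q->W; T-p->H; T-q->I; U-p->J; U-q->K; V-p->L; V-q->M; W-p->N; W-q->O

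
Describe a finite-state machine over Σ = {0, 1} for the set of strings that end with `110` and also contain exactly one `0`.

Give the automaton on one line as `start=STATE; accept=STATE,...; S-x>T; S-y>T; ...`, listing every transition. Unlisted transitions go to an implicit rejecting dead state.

Run two small machines in parallel and take their product. The first has 4 states tracking how much of the suffix `110` has currently been matched; the second has 3 states tracking the count of `0`s, saturating at 2. A product state is a pair (one from each), accepting exactly when both do. After merging equivalent states the machine shrinks.
        0   1  
>  S0   S1  S2 
   S1   S1  S1 
   S2   S1  S3 
   S3   S4  S3 
 * S4   S1  S1 
(> = start, * = accepting)

start=S0; accept=S4; S0-0>S1; S0-1>S2; S1-0>S1; S1-1>S1; S2-0>S1; S2-1>S3; S3-0>S4; S3-1>S3; S4-0>S1; S4-1>S1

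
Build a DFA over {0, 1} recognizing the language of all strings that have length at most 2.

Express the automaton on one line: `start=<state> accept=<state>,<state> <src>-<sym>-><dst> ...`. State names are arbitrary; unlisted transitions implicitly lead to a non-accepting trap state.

We only need to distinguish lengths 0, 1, …, 2, and '>2'. Chain s0 → s1 → s2 → s3 on every symbol, with s3 looping. Accepting states: {s0, s1, s2}.
With 4 states:
        0   1  
>* s0   s1  s1 
 * s1   s2  s2 
 * s2   s3  s3 
   s3   s3  s3 
(> = start, * = accepting)

start=s0 accept=s0,s1,s2 s0-0->s1 s0-1->s1 s1-0->s2 s1-1->s2 s2-0->s3 s2-1->s3 s3-0->s3 s3-1->s3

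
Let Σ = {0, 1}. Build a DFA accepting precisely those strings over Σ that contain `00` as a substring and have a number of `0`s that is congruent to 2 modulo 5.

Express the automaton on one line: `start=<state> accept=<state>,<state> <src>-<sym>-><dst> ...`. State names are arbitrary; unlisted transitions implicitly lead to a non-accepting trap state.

start=S0 accept=S2 S0-0->S1 S0-1->S0 S1-0->S2 S1-1->S3 S2-0->S4 S2-1->S2 S3-0->S5 S3-1->S3 S4-0->S6 S4-1->S4 S5-0->S4 S5-1->S7 S6-0->S8 S6-1->S6 S7-0->S9 S7-1->S7 S8-0->S10 S8-1->S8 S9-0->S6 S9-1->S11 S10-0->S2 S10-1->S10 S11-0->S12 S11-1->S11 S12-0->S8 S12-1->S13 S13-0->S14 S13-1->S13 S14-0->S10 S14-1->S0

Run two small machines in parallel and take their product. The first has 3 states tracking whether and how much of `00` has been seen; the second has 5 states tracking the count of `0`s modulo 5. A product state is a pair (one from each), accepting exactly when both do.
A 15-state machine:
          0    1  
>  S0     S1   S0 
   S1     S2   S3 
 * S2     S4   S2 
   S3     S5   S3 
   S4     S6   S4 
   S5     S4   S7 
   S6     S8   S6 
   S7     S9   S7 
   S8    S10   S8 
   S9     S6  S11 
   S10    S2  S10 
   S11   S12  S11 
   S12    S8  S13 
   S13   S14  S13 
   S14   S10   S0 
(> = start, * = accepting)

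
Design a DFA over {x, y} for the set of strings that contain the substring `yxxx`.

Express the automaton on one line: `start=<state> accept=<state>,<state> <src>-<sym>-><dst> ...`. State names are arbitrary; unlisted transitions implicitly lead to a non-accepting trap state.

start=s0 accept=s4 s0-x->s0 s0-y->s1 s1-x->s2 s1-y->s1 s2-x->s3 s2-y->s1 s3-x->s4 s3-y->s1 s4-x->s4 s4-y->s4

Track how much of `yxxx` has been matched so far: state s0 is no progress, s4 is the absorbing accept state reached once `yxxx` has occurred. Intermediate states record partial matches; on a mismatch, fall back to the longest reusable overlap.
With 5 states:
        x   y  
>  s0   s0  s1 
   s1   s2  s1 
   s2   s3  s1 
   s3   s4  s1 
 * s4   s4  s4 
(> = start, * = accepting)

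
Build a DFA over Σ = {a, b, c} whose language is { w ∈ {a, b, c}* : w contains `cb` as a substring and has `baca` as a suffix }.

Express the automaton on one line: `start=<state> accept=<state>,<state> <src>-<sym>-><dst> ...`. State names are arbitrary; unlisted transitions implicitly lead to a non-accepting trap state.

start=s0 accept=s10 s0-a->s0 s0-b->s1 s0-c->s2 s1-a->s3 s1-b->s1 s1-c->s2 s2-a->s0 s2-b->s4 s2-c->s2 s3-a->s0 s3-b->s1 s3-c->s5 s4-a->s6 s4-b->s4 s4-c->s7 s5-a->s8 s5-b->s4 s5-c->s2 s6-a->s7 s6-b->s4 s6-c->s9 s7-a->s7 s7-b->s4 s7-c->s7 s8-a->s0 s8-b->s1 s8-c->s2 s9-a->s10 s9-b->s4 s9-c->s7 s10-a->s7 s10-b->s4 s10-c->s7

Handle the two conditions separately and then intersect. The first has 3 states tracking whether and how much of `cb` has been seen; the second has 5 states tracking how much of the suffix `baca` has currently been matched. A product state is a pair (one from each), accepting exactly when both do.
11 states suffice.
          a    b    c  
>  s0     s0   s1   s2 
   s1     s3   s1   s2 
   s2     s0   s4   s2 
   s3     s0   s1   s5 
   s4     s6   s4   s7 
   s5     s8   s4   s2 
   s6     s7   s4   s9 
   s7     s7   s4   s7 
   s8     s0   s1   s2 
   s9    s10   s4   s7 
 * s10    s7   s4   s7 
(> = start, * = accepting)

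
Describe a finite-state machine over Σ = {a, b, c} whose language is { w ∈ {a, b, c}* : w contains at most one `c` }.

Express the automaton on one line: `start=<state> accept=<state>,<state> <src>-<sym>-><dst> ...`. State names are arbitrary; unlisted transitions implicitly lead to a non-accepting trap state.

start=q0 accept=q0,q1 q0-a->q0 q0-b->q0 q0-c->q1 q1-a->q1 q1-b->q1 q1-c->q2 q2-a->q2 q2-b->q2 q2-c->q2

Only the number of `c`s matters, and only up to 2. Make a chain q0 → q1 → q2 advanced by each `c` (with q2 absorbing); every other symbol self-loops. The accepting set is {q0, q1}.
A 3-state machine:
        a   b   c  
>* q0   q0  q0  q1 
 * q1   q1  q1  q2 
   q2   q2  q2  q2 
(> = start, * = accepting)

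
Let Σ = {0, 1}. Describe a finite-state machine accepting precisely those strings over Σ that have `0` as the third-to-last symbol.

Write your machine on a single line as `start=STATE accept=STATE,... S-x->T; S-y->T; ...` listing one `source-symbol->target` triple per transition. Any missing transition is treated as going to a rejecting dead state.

A DFA must remember the last 3 symbols (since which symbol is third-to-last isn't known until the input ends). Use one state per possible window of the last ≤3 symbols; accept from those whose window starts with `0`.
With 15 states:
          0    1  
>  s0     s1   s2 
   s1     s3   s4 
   s2     s5   s6 
   s3     s7   s8 
   s4     s9  s10 
   s5    s11  s12 
   s6    s13  s14 
 * s7     s7   s8 
 * s8     s9  s10 
 * s9    s11  s12 
 * s10   s13  s14 
   s11    s7   s8 
   s12    s9  s10 
   s13   s11  s12 
   s14   s13  s14 
(> = start, * = accepting)

start=s0; accept=s7,s8,s9,s10; s0-0->s1; s0-1->s2; s1-0->s3; s1-1->s4; s2-0->s5; s2-1->s6; s3-0->s7; s3-1->s8; s4-0->s9; s4-1->s10; s5-0->s11; s5-1->s12; s6-0->s13; s6-1->s14; s7-0->s7; s7-1->s8; s8-0->s9; s8-1->s10; s9-0->s11; s9-1->s12; s10-0->s13; s10-1->s14; s11-0->s7; s11-1->s8; s12-0->s9; s12-1->s10; s13-0->s11; s13-1->s12; s14-0->s13; s14-1->s14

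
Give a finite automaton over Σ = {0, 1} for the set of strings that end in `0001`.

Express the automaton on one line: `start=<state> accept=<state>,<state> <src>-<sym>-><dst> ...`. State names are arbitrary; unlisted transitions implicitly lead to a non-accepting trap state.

start=A accept=E A-0->B A-1->A B-0->C B-1->A C-0->D C-1->A D-0->D D-1->E E-0->B E-1->A

Remember how much of `0001` the current input suffix matches. State A means no match yet; B means the last symbol is `0`; C means the last 2 symbols are `00`; D means the last 3 symbols are `000`; E means the last 4 symbols are `0001`. Only E accepts. On a mismatch, fall back to the longest proper suffix that is still a prefix of `0001`.
With 5 states:
       0  1 
>  A   B  A 
   B   C  A 
   C   D  A 
   D   D  E 
 * E   B  A 
(> = start, * = accepting)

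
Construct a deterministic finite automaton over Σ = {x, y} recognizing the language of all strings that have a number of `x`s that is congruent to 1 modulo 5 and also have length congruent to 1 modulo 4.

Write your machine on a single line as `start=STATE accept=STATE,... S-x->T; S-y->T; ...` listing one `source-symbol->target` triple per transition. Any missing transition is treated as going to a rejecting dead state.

Handle the two conditions separately and then intersect. The first has 5 states tracking the count of `x`s modulo 5; the second has 4 states tracking the input length modulo 4. A product state is a pair (one from each), accepting exactly when both do.
20 states suffice.
          x    y  
>  S0     S1   S2 
 * S1     S3   S4 
   S2     S4   S5 
   S3     S6   S7 
   S4     S7   S8 
   S5     S8   S9 
   S6    S10  S11 
   S7    S11  S12 
   S8    S12  S13 
   S9    S13   S0 
   S10    S2  S14 
   S11   S14  S15 
   S12   S15  S16 
   S13   S16   S1 
   S14    S5  S17 
   S15   S17  S18 
   S16   S18   S3 
   S17    S9  S19 
   S18   S19   S6 
   S19    S0  S10 
(> = start, * = accepting)

start=S0; accept=S1; S0-x->S1; S0-y->S2; S1-x->S3; S1-y->S4; S2-x->S4; S2-y->S5; S3-x->S6; S3-y->S7; S4-x->S7; S4-y->S8; S5-x->S8; S5-y->S9; S6-x->S10; S6-y->S11; S7-x->S11; S7-y->S12; S8-x->S12; S8-y->S13; S9-x->S13; S9-y->S0; S10-x->S2; S10-y->S14; S11-x->S14; S11-y->S15; S12-x->S15; S12-y->S16; S13-x->S16; S13-y->S1; S14-x->S5; S14-y->S17; S15-x->S17; S15-y->S18; S16-x->S18; S16-y->S3; S17-x->S9; S17-y->S19; S18-x->S19; S18-y->S6; S19-x->S0; S19-y->S10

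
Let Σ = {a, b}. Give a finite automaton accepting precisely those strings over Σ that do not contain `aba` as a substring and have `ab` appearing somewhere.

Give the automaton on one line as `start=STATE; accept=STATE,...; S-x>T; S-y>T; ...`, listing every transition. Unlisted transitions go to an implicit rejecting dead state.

start=S0; accept=S2,S4,S5; S0-a>S1; S0-b>S0; S1-a>S1; S1-b>S2; S2-a>S3; S2-b>S4; S3-a>S3; S3-b>S3; S4-a>S5; S4-b>S4; S5-a>S5; S5-b>S2

Handle the two conditions separately and then intersect. One (4 states) tracks partial matches of the forbidden pattern `aba`; the other (3 states) tracks whether and how much of `ab` has been seen. Each combined state is a pair, one component from each; accept when both components accept.
6 states suffice.
        a   b  
>  S0   S1  S0 
   S1   S1  S2 
 * S2   S3  S4 
   S3   S3  S3 
 * S4   S5  S4 
 * S5   S5  S2 
(> = start, * = accepting)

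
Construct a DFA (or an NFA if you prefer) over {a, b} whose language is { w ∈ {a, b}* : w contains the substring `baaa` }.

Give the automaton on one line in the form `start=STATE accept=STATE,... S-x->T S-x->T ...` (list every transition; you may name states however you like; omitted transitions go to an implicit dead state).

start=s0 accept=s4 s0-a->s0 s0-b->s1 s1-a->s2 s1-b->s1 s2-a->s3 s2-b->s1 s3-a->s4 s3-b->s1 s4-a->s4 s4-b->s4

States s0..s3 record the length of the longest prefix of `baaa` that matches the current input suffix. Reaching s4 means `baaa` has been seen, and we stay there forever. Accept from s4.
        a   b  
>  s0   s0  s1 
   s1   s2  s1 
   s2   s3  s1 
   s3   s4  s1 
 * s4   s4  s4 
(> = start, * = accepting)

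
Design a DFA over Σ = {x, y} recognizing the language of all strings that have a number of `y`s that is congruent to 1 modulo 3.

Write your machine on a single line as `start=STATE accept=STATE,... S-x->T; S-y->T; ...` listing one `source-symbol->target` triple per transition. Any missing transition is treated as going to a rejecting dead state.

The only thing that matters is how many `y`s have appeared, reduced mod 3. Use one state per residue: S0 for 0, …, S2 for 2. Reading `y` moves to the next residue; anything else stays put. S1 is accepting.
With 3 states:
        x   y  
>  S0   S0  S1 
 * S1   S1  S2 
   S2   S2  S0 
(> = start, * = accepting)

start=S0; accept=S1; S0-x->S0; S0-y->S1; S1-x->S1; S1-y->S2; S2-x->S2; S2-y->S0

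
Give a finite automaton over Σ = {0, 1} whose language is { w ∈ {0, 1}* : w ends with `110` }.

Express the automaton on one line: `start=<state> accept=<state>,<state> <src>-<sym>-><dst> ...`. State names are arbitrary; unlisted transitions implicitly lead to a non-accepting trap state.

Remember how much of `110` the current input suffix matches. State A means no match yet; B means the last symbol is `1`; C means the last 2 symbols are `11`; D means the last 3 symbols are `110`. Only D accepts. On a mismatch, fall back to the longest proper suffix that is still a prefix of `110`.
       0  1 
>  A   A  B 
   B   A  C 
   C   D  C 
 * D   A  B 
(> = start, * = accepting)

start=A accept=D A-0->A A-1->B B-0->A B-1->C C-0->D C-1->C D-0->A D-1->B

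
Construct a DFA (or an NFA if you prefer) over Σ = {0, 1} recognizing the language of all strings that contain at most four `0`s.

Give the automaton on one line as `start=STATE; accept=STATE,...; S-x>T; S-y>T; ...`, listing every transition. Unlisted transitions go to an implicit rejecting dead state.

Count `0`s, saturating at 5: states A through E mean 0 through 4 `0`s seen; F means more than 4. Each `0` increments (capped at F); other symbols loop. Accept from {A, B, C, D, E}.
With 6 states:
       0  1 
>* A   B  A 
 * B   C  B 
 * C   D  C 
 * D   E  D 
 * E   F  E 
   F   F  F 
(> = start, * = accepting)

start=A; accept=A,B,C,D,E; A-0>B; A-1>A; B-0>C; B-1>B; C-0>D; C-1>C; D-0>E; D-1>D; E-0>F; E-1>E; F-0>F; F-1>F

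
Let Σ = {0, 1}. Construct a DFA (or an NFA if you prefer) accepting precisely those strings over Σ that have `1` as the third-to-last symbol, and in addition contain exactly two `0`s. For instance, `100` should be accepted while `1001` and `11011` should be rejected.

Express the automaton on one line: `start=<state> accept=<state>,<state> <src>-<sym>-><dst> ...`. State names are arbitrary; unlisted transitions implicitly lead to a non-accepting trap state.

Handle the two conditions separately and then intersect. The first has 15 states tracking the last 3 symbols read; the second has 4 states tracking the count of `0`s, saturating at 3. A product state is a pair (one from each), accepting exactly when both do. After merging equivalent states the machine shrinks.
With 15 states:
          0    1  
>  q0     q1   q2 
   q1     q3   q4 
   q2     q5   q2 
   q3     q6   q7 
   q4     q8   q9 
   q5    q10   q4 
   q6     q6   q6 
   q7     q6  q11 
   q8     q6  q12 
   q9    q13   q9 
 * q10    q6   q7 
   q11    q6  q14 
 * q12    q6  q11 
 * q13    q6  q12 
 * q14    q6  q14 
(> = start, * = accepting)

start=q0 accept=q10,q12,q13,q14 q0-0->q1 q0-1->q2 q1-0->q3 q1-1->q4 q2-0->q5 q2-1->q2 q3-0->q6 q3-1->q7 q4-0->q8 q4-1->q9 q5-0->q10 q5-1->q4 q6-0->q6 q6-1->q6 q7-0->q6 q7-1->q11 q8-0->q6 q8-1->q12 q9-0->q13 q9-1->q9 q10-0->q6 q10-1->q7 q11-0->q6 q11-1->q14 q12-0->q6 q12-1->q11 q13-0->q6 q13-1->q12 q14-0->q6 q14-1->q14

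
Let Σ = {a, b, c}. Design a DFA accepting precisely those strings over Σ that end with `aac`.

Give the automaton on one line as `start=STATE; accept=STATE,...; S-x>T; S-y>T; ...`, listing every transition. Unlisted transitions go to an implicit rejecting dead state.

Let each state record the length of the longest suffix of the input read so far that is also a prefix of `aac`. S1 means the last symbol is `a`; S2 means the last 2 symbols are `aa`; S3 means the last 3 symbols are `aac`. Accept only at S3, where the string currently ends in `aac`.
        a   b   c  
>  S0   S1  S0  S0 
   S1   S2  S0  S0 
   S2   S2  S0  S3 
 * S3   S1  S0  S0 
(> = start, * = accepting)

start=S0; accept=S3; S0-a>S1; S0-b>S0; S0-c>S0; S1-a>S2; S1-b>S0; S1-c>S0; S2-a>S2; S2-b>S0; S2-c>S3; S3-a>S1; S3-b>S0; S3-c>S0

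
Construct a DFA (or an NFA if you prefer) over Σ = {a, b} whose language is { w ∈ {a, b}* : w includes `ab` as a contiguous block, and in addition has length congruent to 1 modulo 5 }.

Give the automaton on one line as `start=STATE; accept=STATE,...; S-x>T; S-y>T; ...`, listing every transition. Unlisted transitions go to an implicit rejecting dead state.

start=S0; accept=S14; S0-a>S1; S0-b>S2; S1-a>S3; S1-b>S4; S2-a>S3; S2-b>S5; S3-a>S6; S3-b>S7; S4-a>S7; S4-b>S7; S5-a>S6; S5-b>S8; S6-a>S9; S6-b>S10; S7-a>S10; S7-b>S10; S8-a>S9; S8-b>S11; S9-a>S12; S9-b>S13; S10-a>S13; S10-b>S13; S11-a>S12; S11-b>S0; S12-a>S1; S12-b>S14; S13-a>S14; S13-b>S14; S14-a>S4; S14-b>S4

Handle the two conditions separately and then intersect. The first has 3 states tracking whether and how much of `ab` has been seen; the second has 5 states tracking the input length modulo 5. A product state is a pair (one from each), accepting exactly when both do.
A 15-state machine:
          a    b  
>  S0     S1   S2 
   S1     S3   S4 
   S2     S3   S5 
   S3     S6   S7 
   S4     S7   S7 
   S5     S6   S8 
   S6     S9  S10 
   S7    S10  S10 
   S8     S9  S11 
   S9    S12  S13 
   S10   S13  S13 
   S11   S12   S0 
   S12    S1  S14 
   S13   S14  S14 
 * S14    S4   S4 
(> = start, * = accepting)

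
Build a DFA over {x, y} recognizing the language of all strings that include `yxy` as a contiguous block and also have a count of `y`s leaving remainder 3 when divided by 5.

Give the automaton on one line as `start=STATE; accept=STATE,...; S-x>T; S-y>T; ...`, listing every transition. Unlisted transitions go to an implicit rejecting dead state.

start=A; accept=I; A-x>A; A-y>B; B-x>C; B-y>D; C-x>E; C-y>F; D-x>G; D-y>H; E-x>E; E-y>D; F-x>F; F-y>I; G-x>J; G-y>I; H-x>K; H-y>L; I-x>I; I-y>M; J-x>J; J-y>H; K-x>N; K-y>M; L-x>O; L-y>P; M-x>M; M-y>Q; N-x>N; N-y>L; O-x>R; O-y>Q; P-x>S; P-y>B; Q-x>Q; Q-y>T; R-x>R; R-y>P; S-x>A; S-y>T; T-x>T; T-y>F

Handle the two conditions separately and then intersect. The first has 4 states tracking whether and how much of `yxy` has been seen; the second has 5 states tracking the count of `y`s modulo 5. A product state is a pair (one from each), accepting exactly when both do.
20 states suffice.
       x  y 
>  A   A  B 
   B   C  D 
   C   E  F 
   D   G  H 
   E   E  D 
   F   F  I 
   G   J  I 
   H   K  L 
 * I   I  M 
   J   J  H 
   K   N  M 
   L   O  P 
   M   M  Q 
   N   N  L 
   O   R  Q 
   P   S  B 
   Q   Q  T 
   R   R  P 
   S   A  T 
   T   T  F 
(> = start, * = accepting)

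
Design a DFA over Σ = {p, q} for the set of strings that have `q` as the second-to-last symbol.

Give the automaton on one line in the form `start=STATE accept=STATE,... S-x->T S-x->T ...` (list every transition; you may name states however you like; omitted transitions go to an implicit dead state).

start=A accept=F,G A-p->B A-q->C B-p->D B-q->E C-p->F C-q->G D-p->D D-q->E E-p->F E-q->G F-p->D F-q->E G-p->F G-q->G

A DFA must remember the last 2 symbols (since which symbol is second-to-last isn't known until the input ends). Use one state per possible window of the last ≤2 symbols; accept from those whose window starts with `q`.
A 7-state machine:
       p  q 
>  A   B  C 
   B   D  E 
   C   F  G 
   D   D  E 
   E   F  G 
 * F   D  E 
 * G   F  G 
(> = start, * = accepting)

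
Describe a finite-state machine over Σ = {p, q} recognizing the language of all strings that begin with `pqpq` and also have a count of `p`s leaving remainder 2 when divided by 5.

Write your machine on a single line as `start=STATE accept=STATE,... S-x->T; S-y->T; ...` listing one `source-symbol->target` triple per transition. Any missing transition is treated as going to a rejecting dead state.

start=S0; accept=S5; S0-p->S1; S0-q->S2; S1-p->S2; S1-q->S3; S2-p->S2; S2-q->S2; S3-p->S4; S3-q->S2; S4-p->S2; S4-q->S5; S5-p->S6; S5-q->S5; S6-p->S7; S6-q->S6; S7-p->S8; S7-q->S7; S8-p->S9; S8-q->S8; S9-p->S5; S9-q->S9

Run two small machines in parallel and take their product. The first has 6 states tracking whether the input so far still matches the prefix `pqpq`; the second has 5 states tracking the count of `p`s modulo 5. A product state is a pair (one from each), accepting exactly when both do. After merging equivalent states the machine shrinks.
10 states suffice.
        p   q  
>  S0   S1  S2 
   S1   S2  S3 
   S2   S2  S2 
   S3   S4  S2 
   S4   S2  S5 
 * S5   S6  S5 
   S6   S7  S6 
   S7   S8  S7 
   S8   S9  S8 
   S9   S5  S9 
(> = start, * = accepting)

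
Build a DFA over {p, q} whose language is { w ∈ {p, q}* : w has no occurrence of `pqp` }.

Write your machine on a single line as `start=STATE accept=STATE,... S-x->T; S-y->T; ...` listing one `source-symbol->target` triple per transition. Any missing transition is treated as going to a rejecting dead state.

start=S0; accept=S0,S1,S2; S0-p->S1; S0-q->S0; S1-p->S1; S1-q->S2; S2-p->S3; S2-q->S0; S3-p->S3; S3-q->S3

Track partial matches of the forbidden pattern `pqp`. State S3 is a dead state reached once `pqp` has occurred; every other state accepts. S0 means no part of `pqp` is currently matched.
A 4-state machine:
        p   q  
>* S0   S1  S0 
 * S1   S1  S2 
 * S2   S3  S0 
   S3   S3  S3 
(> = start, * = accepting)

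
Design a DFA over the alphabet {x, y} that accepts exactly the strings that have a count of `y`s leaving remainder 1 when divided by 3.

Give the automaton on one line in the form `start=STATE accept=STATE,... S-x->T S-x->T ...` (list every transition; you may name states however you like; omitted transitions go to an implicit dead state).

start=q0 accept=q1 q0-x->q0 q0-y->q1 q1-x->q1 q1-y->q2 q2-x->q2 q2-y->q0

The only thing that matters is how many `y`s have appeared, reduced mod 3. Use one state per residue: q0 for 0, …, q2 for 2. Reading `y` moves to the next residue; anything else stays put. q1 is accepting.
        x   y  
>  q0   q0  q1 
 * q1   q1  q2 
   q2   q2  q0 
(> = start, * = accepting)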